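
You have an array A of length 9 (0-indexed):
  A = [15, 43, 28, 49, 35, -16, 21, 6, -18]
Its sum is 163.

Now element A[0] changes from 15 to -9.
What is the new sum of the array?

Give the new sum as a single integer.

Old value at index 0: 15
New value at index 0: -9
Delta = -9 - 15 = -24
New sum = old_sum + delta = 163 + (-24) = 139

Answer: 139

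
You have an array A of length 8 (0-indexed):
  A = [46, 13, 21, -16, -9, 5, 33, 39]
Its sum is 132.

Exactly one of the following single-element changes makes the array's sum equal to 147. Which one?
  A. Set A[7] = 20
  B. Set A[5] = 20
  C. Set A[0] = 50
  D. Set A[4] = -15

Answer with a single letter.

Option A: A[7] 39->20, delta=-19, new_sum=132+(-19)=113
Option B: A[5] 5->20, delta=15, new_sum=132+(15)=147 <-- matches target
Option C: A[0] 46->50, delta=4, new_sum=132+(4)=136
Option D: A[4] -9->-15, delta=-6, new_sum=132+(-6)=126

Answer: B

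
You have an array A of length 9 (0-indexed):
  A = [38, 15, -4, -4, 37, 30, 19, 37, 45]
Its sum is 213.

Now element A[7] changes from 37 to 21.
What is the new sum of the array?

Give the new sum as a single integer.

Answer: 197

Derivation:
Old value at index 7: 37
New value at index 7: 21
Delta = 21 - 37 = -16
New sum = old_sum + delta = 213 + (-16) = 197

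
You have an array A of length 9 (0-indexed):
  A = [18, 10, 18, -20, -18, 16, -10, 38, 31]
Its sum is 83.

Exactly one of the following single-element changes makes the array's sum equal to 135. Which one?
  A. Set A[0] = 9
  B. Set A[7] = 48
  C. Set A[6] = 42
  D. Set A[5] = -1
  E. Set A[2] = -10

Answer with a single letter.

Answer: C

Derivation:
Option A: A[0] 18->9, delta=-9, new_sum=83+(-9)=74
Option B: A[7] 38->48, delta=10, new_sum=83+(10)=93
Option C: A[6] -10->42, delta=52, new_sum=83+(52)=135 <-- matches target
Option D: A[5] 16->-1, delta=-17, new_sum=83+(-17)=66
Option E: A[2] 18->-10, delta=-28, new_sum=83+(-28)=55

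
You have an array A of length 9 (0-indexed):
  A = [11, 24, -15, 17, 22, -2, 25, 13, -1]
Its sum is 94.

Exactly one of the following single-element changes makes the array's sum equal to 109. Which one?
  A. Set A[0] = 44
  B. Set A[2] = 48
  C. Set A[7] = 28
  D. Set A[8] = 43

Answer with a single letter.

Answer: C

Derivation:
Option A: A[0] 11->44, delta=33, new_sum=94+(33)=127
Option B: A[2] -15->48, delta=63, new_sum=94+(63)=157
Option C: A[7] 13->28, delta=15, new_sum=94+(15)=109 <-- matches target
Option D: A[8] -1->43, delta=44, new_sum=94+(44)=138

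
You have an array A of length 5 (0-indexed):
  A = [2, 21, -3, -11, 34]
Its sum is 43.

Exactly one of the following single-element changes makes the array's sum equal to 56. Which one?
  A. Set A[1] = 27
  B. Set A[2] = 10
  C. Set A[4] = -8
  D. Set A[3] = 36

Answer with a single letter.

Answer: B

Derivation:
Option A: A[1] 21->27, delta=6, new_sum=43+(6)=49
Option B: A[2] -3->10, delta=13, new_sum=43+(13)=56 <-- matches target
Option C: A[4] 34->-8, delta=-42, new_sum=43+(-42)=1
Option D: A[3] -11->36, delta=47, new_sum=43+(47)=90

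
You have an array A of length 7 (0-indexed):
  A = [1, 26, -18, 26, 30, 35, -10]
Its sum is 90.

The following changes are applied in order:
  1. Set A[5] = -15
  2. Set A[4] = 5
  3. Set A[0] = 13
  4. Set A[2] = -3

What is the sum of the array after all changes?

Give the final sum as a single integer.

Answer: 42

Derivation:
Initial sum: 90
Change 1: A[5] 35 -> -15, delta = -50, sum = 40
Change 2: A[4] 30 -> 5, delta = -25, sum = 15
Change 3: A[0] 1 -> 13, delta = 12, sum = 27
Change 4: A[2] -18 -> -3, delta = 15, sum = 42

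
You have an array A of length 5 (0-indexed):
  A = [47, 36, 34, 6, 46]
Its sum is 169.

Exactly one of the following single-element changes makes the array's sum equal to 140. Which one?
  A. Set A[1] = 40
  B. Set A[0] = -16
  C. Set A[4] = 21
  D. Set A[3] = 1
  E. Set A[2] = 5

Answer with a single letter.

Option A: A[1] 36->40, delta=4, new_sum=169+(4)=173
Option B: A[0] 47->-16, delta=-63, new_sum=169+(-63)=106
Option C: A[4] 46->21, delta=-25, new_sum=169+(-25)=144
Option D: A[3] 6->1, delta=-5, new_sum=169+(-5)=164
Option E: A[2] 34->5, delta=-29, new_sum=169+(-29)=140 <-- matches target

Answer: E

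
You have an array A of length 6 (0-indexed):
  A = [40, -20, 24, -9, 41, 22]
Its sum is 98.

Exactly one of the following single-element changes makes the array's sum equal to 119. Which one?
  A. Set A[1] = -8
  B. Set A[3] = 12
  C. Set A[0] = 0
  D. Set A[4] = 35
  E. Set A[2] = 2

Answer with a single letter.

Answer: B

Derivation:
Option A: A[1] -20->-8, delta=12, new_sum=98+(12)=110
Option B: A[3] -9->12, delta=21, new_sum=98+(21)=119 <-- matches target
Option C: A[0] 40->0, delta=-40, new_sum=98+(-40)=58
Option D: A[4] 41->35, delta=-6, new_sum=98+(-6)=92
Option E: A[2] 24->2, delta=-22, new_sum=98+(-22)=76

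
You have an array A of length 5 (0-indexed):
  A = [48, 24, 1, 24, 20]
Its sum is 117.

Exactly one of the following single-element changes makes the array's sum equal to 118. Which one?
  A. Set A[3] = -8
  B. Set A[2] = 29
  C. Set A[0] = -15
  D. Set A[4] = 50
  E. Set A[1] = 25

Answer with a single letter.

Option A: A[3] 24->-8, delta=-32, new_sum=117+(-32)=85
Option B: A[2] 1->29, delta=28, new_sum=117+(28)=145
Option C: A[0] 48->-15, delta=-63, new_sum=117+(-63)=54
Option D: A[4] 20->50, delta=30, new_sum=117+(30)=147
Option E: A[1] 24->25, delta=1, new_sum=117+(1)=118 <-- matches target

Answer: E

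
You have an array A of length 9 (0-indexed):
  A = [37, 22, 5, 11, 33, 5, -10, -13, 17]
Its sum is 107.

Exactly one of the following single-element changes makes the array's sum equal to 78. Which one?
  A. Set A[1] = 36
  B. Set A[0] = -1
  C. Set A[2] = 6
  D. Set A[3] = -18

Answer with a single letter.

Answer: D

Derivation:
Option A: A[1] 22->36, delta=14, new_sum=107+(14)=121
Option B: A[0] 37->-1, delta=-38, new_sum=107+(-38)=69
Option C: A[2] 5->6, delta=1, new_sum=107+(1)=108
Option D: A[3] 11->-18, delta=-29, new_sum=107+(-29)=78 <-- matches target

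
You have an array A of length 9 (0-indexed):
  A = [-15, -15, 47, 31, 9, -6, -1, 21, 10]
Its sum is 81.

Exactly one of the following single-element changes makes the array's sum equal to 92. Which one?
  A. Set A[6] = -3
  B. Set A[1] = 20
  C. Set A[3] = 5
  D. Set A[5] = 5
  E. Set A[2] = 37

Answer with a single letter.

Answer: D

Derivation:
Option A: A[6] -1->-3, delta=-2, new_sum=81+(-2)=79
Option B: A[1] -15->20, delta=35, new_sum=81+(35)=116
Option C: A[3] 31->5, delta=-26, new_sum=81+(-26)=55
Option D: A[5] -6->5, delta=11, new_sum=81+(11)=92 <-- matches target
Option E: A[2] 47->37, delta=-10, new_sum=81+(-10)=71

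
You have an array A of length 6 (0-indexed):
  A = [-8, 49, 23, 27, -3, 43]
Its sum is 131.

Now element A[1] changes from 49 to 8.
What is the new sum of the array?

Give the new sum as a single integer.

Answer: 90

Derivation:
Old value at index 1: 49
New value at index 1: 8
Delta = 8 - 49 = -41
New sum = old_sum + delta = 131 + (-41) = 90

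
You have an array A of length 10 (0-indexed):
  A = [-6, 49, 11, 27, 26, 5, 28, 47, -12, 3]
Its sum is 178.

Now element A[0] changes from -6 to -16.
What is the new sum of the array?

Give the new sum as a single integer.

Answer: 168

Derivation:
Old value at index 0: -6
New value at index 0: -16
Delta = -16 - -6 = -10
New sum = old_sum + delta = 178 + (-10) = 168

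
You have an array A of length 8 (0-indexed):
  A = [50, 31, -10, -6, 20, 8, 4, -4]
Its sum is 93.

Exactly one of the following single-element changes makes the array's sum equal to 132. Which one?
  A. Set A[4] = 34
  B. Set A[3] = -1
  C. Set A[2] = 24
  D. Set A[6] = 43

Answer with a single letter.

Option A: A[4] 20->34, delta=14, new_sum=93+(14)=107
Option B: A[3] -6->-1, delta=5, new_sum=93+(5)=98
Option C: A[2] -10->24, delta=34, new_sum=93+(34)=127
Option D: A[6] 4->43, delta=39, new_sum=93+(39)=132 <-- matches target

Answer: D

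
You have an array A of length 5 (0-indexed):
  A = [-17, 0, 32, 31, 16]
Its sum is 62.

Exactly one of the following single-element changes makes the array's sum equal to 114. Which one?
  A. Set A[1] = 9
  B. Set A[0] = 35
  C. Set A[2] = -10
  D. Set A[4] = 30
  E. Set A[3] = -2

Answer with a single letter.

Option A: A[1] 0->9, delta=9, new_sum=62+(9)=71
Option B: A[0] -17->35, delta=52, new_sum=62+(52)=114 <-- matches target
Option C: A[2] 32->-10, delta=-42, new_sum=62+(-42)=20
Option D: A[4] 16->30, delta=14, new_sum=62+(14)=76
Option E: A[3] 31->-2, delta=-33, new_sum=62+(-33)=29

Answer: B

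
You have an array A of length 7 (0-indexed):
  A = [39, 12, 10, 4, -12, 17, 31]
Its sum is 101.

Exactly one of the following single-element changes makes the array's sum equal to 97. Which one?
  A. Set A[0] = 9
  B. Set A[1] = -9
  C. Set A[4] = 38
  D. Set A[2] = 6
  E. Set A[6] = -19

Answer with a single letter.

Option A: A[0] 39->9, delta=-30, new_sum=101+(-30)=71
Option B: A[1] 12->-9, delta=-21, new_sum=101+(-21)=80
Option C: A[4] -12->38, delta=50, new_sum=101+(50)=151
Option D: A[2] 10->6, delta=-4, new_sum=101+(-4)=97 <-- matches target
Option E: A[6] 31->-19, delta=-50, new_sum=101+(-50)=51

Answer: D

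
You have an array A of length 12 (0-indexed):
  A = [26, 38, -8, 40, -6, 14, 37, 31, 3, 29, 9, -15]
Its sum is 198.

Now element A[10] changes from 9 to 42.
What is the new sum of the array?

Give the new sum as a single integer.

Old value at index 10: 9
New value at index 10: 42
Delta = 42 - 9 = 33
New sum = old_sum + delta = 198 + (33) = 231

Answer: 231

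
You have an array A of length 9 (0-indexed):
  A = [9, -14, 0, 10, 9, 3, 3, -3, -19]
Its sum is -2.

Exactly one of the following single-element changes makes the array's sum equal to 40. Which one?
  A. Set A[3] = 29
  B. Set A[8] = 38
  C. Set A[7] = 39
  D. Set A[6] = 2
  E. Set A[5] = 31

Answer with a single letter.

Answer: C

Derivation:
Option A: A[3] 10->29, delta=19, new_sum=-2+(19)=17
Option B: A[8] -19->38, delta=57, new_sum=-2+(57)=55
Option C: A[7] -3->39, delta=42, new_sum=-2+(42)=40 <-- matches target
Option D: A[6] 3->2, delta=-1, new_sum=-2+(-1)=-3
Option E: A[5] 3->31, delta=28, new_sum=-2+(28)=26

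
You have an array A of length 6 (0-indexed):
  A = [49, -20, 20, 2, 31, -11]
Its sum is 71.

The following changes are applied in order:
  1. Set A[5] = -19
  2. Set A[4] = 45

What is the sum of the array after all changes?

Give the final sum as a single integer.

Answer: 77

Derivation:
Initial sum: 71
Change 1: A[5] -11 -> -19, delta = -8, sum = 63
Change 2: A[4] 31 -> 45, delta = 14, sum = 77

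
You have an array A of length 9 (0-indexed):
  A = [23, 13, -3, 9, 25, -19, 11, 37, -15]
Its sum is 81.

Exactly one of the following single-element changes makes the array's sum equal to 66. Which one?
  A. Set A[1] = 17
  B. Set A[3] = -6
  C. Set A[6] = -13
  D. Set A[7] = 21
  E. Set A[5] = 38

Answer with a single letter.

Option A: A[1] 13->17, delta=4, new_sum=81+(4)=85
Option B: A[3] 9->-6, delta=-15, new_sum=81+(-15)=66 <-- matches target
Option C: A[6] 11->-13, delta=-24, new_sum=81+(-24)=57
Option D: A[7] 37->21, delta=-16, new_sum=81+(-16)=65
Option E: A[5] -19->38, delta=57, new_sum=81+(57)=138

Answer: B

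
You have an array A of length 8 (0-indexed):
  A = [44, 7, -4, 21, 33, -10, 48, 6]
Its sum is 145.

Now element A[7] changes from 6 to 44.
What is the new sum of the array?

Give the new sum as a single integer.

Old value at index 7: 6
New value at index 7: 44
Delta = 44 - 6 = 38
New sum = old_sum + delta = 145 + (38) = 183

Answer: 183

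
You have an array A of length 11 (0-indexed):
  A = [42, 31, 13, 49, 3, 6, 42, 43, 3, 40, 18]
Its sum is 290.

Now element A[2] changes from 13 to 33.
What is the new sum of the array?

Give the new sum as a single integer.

Answer: 310

Derivation:
Old value at index 2: 13
New value at index 2: 33
Delta = 33 - 13 = 20
New sum = old_sum + delta = 290 + (20) = 310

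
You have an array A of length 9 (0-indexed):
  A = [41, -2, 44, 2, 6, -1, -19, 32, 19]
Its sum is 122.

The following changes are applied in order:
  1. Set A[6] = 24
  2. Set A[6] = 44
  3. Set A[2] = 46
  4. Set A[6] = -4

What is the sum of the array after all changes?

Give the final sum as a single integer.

Initial sum: 122
Change 1: A[6] -19 -> 24, delta = 43, sum = 165
Change 2: A[6] 24 -> 44, delta = 20, sum = 185
Change 3: A[2] 44 -> 46, delta = 2, sum = 187
Change 4: A[6] 44 -> -4, delta = -48, sum = 139

Answer: 139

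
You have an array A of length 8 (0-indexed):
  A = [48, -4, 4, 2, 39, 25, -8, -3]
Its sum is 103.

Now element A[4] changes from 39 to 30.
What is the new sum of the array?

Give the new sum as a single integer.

Old value at index 4: 39
New value at index 4: 30
Delta = 30 - 39 = -9
New sum = old_sum + delta = 103 + (-9) = 94

Answer: 94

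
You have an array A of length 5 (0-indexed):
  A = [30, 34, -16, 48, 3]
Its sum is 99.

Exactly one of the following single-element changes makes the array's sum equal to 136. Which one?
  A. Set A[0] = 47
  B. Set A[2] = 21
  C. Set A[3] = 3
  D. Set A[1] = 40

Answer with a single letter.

Option A: A[0] 30->47, delta=17, new_sum=99+(17)=116
Option B: A[2] -16->21, delta=37, new_sum=99+(37)=136 <-- matches target
Option C: A[3] 48->3, delta=-45, new_sum=99+(-45)=54
Option D: A[1] 34->40, delta=6, new_sum=99+(6)=105

Answer: B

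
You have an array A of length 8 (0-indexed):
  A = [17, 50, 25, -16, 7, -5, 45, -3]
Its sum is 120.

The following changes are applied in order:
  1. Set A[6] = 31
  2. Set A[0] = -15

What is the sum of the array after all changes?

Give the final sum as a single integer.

Answer: 74

Derivation:
Initial sum: 120
Change 1: A[6] 45 -> 31, delta = -14, sum = 106
Change 2: A[0] 17 -> -15, delta = -32, sum = 74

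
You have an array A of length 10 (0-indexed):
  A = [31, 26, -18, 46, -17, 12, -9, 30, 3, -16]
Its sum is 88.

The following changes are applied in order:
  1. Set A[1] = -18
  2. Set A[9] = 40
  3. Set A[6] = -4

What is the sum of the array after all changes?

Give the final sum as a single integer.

Initial sum: 88
Change 1: A[1] 26 -> -18, delta = -44, sum = 44
Change 2: A[9] -16 -> 40, delta = 56, sum = 100
Change 3: A[6] -9 -> -4, delta = 5, sum = 105

Answer: 105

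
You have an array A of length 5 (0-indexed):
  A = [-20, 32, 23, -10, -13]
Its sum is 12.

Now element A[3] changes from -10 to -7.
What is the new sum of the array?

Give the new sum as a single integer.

Old value at index 3: -10
New value at index 3: -7
Delta = -7 - -10 = 3
New sum = old_sum + delta = 12 + (3) = 15

Answer: 15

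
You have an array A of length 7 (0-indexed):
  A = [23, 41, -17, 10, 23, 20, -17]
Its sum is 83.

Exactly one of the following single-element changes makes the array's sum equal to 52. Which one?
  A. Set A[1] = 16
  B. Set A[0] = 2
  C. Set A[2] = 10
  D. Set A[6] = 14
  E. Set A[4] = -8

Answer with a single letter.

Answer: E

Derivation:
Option A: A[1] 41->16, delta=-25, new_sum=83+(-25)=58
Option B: A[0] 23->2, delta=-21, new_sum=83+(-21)=62
Option C: A[2] -17->10, delta=27, new_sum=83+(27)=110
Option D: A[6] -17->14, delta=31, new_sum=83+(31)=114
Option E: A[4] 23->-8, delta=-31, new_sum=83+(-31)=52 <-- matches target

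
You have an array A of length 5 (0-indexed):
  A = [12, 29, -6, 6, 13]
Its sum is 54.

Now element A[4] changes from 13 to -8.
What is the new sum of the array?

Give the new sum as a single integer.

Answer: 33

Derivation:
Old value at index 4: 13
New value at index 4: -8
Delta = -8 - 13 = -21
New sum = old_sum + delta = 54 + (-21) = 33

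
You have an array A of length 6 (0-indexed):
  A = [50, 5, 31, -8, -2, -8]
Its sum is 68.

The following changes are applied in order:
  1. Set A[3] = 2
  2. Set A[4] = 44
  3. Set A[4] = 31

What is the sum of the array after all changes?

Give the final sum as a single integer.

Initial sum: 68
Change 1: A[3] -8 -> 2, delta = 10, sum = 78
Change 2: A[4] -2 -> 44, delta = 46, sum = 124
Change 3: A[4] 44 -> 31, delta = -13, sum = 111

Answer: 111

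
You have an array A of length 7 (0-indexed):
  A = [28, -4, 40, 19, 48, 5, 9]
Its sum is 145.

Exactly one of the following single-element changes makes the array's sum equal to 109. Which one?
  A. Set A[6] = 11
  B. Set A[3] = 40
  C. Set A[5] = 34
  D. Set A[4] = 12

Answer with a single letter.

Answer: D

Derivation:
Option A: A[6] 9->11, delta=2, new_sum=145+(2)=147
Option B: A[3] 19->40, delta=21, new_sum=145+(21)=166
Option C: A[5] 5->34, delta=29, new_sum=145+(29)=174
Option D: A[4] 48->12, delta=-36, new_sum=145+(-36)=109 <-- matches target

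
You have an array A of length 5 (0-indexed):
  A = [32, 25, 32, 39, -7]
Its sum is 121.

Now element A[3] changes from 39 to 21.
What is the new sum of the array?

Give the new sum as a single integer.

Answer: 103

Derivation:
Old value at index 3: 39
New value at index 3: 21
Delta = 21 - 39 = -18
New sum = old_sum + delta = 121 + (-18) = 103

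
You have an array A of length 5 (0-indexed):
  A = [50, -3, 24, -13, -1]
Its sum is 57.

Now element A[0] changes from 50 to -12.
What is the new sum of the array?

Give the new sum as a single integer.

Answer: -5

Derivation:
Old value at index 0: 50
New value at index 0: -12
Delta = -12 - 50 = -62
New sum = old_sum + delta = 57 + (-62) = -5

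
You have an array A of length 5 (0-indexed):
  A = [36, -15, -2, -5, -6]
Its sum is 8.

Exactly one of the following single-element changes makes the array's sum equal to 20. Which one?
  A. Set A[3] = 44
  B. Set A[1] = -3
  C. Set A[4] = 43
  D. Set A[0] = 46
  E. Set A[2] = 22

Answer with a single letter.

Answer: B

Derivation:
Option A: A[3] -5->44, delta=49, new_sum=8+(49)=57
Option B: A[1] -15->-3, delta=12, new_sum=8+(12)=20 <-- matches target
Option C: A[4] -6->43, delta=49, new_sum=8+(49)=57
Option D: A[0] 36->46, delta=10, new_sum=8+(10)=18
Option E: A[2] -2->22, delta=24, new_sum=8+(24)=32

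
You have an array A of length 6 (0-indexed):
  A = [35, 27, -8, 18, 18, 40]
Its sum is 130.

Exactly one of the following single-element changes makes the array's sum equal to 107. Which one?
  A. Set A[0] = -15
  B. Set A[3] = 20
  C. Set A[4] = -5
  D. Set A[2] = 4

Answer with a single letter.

Answer: C

Derivation:
Option A: A[0] 35->-15, delta=-50, new_sum=130+(-50)=80
Option B: A[3] 18->20, delta=2, new_sum=130+(2)=132
Option C: A[4] 18->-5, delta=-23, new_sum=130+(-23)=107 <-- matches target
Option D: A[2] -8->4, delta=12, new_sum=130+(12)=142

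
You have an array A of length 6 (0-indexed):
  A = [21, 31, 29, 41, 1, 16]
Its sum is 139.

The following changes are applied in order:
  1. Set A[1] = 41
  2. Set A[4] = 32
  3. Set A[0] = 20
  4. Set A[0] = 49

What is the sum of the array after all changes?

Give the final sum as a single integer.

Answer: 208

Derivation:
Initial sum: 139
Change 1: A[1] 31 -> 41, delta = 10, sum = 149
Change 2: A[4] 1 -> 32, delta = 31, sum = 180
Change 3: A[0] 21 -> 20, delta = -1, sum = 179
Change 4: A[0] 20 -> 49, delta = 29, sum = 208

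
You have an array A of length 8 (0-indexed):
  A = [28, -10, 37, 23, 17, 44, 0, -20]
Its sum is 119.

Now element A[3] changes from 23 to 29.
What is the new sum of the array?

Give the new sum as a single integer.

Old value at index 3: 23
New value at index 3: 29
Delta = 29 - 23 = 6
New sum = old_sum + delta = 119 + (6) = 125

Answer: 125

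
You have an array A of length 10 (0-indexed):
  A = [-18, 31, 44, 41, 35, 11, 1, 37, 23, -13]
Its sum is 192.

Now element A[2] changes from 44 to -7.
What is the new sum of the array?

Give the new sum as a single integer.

Old value at index 2: 44
New value at index 2: -7
Delta = -7 - 44 = -51
New sum = old_sum + delta = 192 + (-51) = 141

Answer: 141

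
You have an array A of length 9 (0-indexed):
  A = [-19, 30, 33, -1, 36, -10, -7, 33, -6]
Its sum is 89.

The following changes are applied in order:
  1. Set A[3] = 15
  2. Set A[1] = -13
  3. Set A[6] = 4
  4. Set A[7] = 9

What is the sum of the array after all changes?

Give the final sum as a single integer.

Answer: 49

Derivation:
Initial sum: 89
Change 1: A[3] -1 -> 15, delta = 16, sum = 105
Change 2: A[1] 30 -> -13, delta = -43, sum = 62
Change 3: A[6] -7 -> 4, delta = 11, sum = 73
Change 4: A[7] 33 -> 9, delta = -24, sum = 49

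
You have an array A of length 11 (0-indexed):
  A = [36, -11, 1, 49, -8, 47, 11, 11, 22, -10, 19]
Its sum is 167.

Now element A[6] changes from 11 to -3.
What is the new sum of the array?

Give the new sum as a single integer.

Old value at index 6: 11
New value at index 6: -3
Delta = -3 - 11 = -14
New sum = old_sum + delta = 167 + (-14) = 153

Answer: 153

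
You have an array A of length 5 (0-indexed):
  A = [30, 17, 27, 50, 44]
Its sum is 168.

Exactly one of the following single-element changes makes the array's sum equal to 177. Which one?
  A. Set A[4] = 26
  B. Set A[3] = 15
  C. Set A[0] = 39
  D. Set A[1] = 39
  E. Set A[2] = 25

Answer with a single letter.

Answer: C

Derivation:
Option A: A[4] 44->26, delta=-18, new_sum=168+(-18)=150
Option B: A[3] 50->15, delta=-35, new_sum=168+(-35)=133
Option C: A[0] 30->39, delta=9, new_sum=168+(9)=177 <-- matches target
Option D: A[1] 17->39, delta=22, new_sum=168+(22)=190
Option E: A[2] 27->25, delta=-2, new_sum=168+(-2)=166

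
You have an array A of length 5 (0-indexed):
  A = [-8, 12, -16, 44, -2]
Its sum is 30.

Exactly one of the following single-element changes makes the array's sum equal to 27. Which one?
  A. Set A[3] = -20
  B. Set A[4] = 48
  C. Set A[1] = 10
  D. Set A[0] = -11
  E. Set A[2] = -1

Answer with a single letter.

Option A: A[3] 44->-20, delta=-64, new_sum=30+(-64)=-34
Option B: A[4] -2->48, delta=50, new_sum=30+(50)=80
Option C: A[1] 12->10, delta=-2, new_sum=30+(-2)=28
Option D: A[0] -8->-11, delta=-3, new_sum=30+(-3)=27 <-- matches target
Option E: A[2] -16->-1, delta=15, new_sum=30+(15)=45

Answer: D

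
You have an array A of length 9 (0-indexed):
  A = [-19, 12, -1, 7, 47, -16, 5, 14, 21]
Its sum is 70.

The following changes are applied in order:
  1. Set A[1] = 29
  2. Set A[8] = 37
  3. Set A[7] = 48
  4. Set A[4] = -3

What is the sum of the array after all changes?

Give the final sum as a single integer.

Initial sum: 70
Change 1: A[1] 12 -> 29, delta = 17, sum = 87
Change 2: A[8] 21 -> 37, delta = 16, sum = 103
Change 3: A[7] 14 -> 48, delta = 34, sum = 137
Change 4: A[4] 47 -> -3, delta = -50, sum = 87

Answer: 87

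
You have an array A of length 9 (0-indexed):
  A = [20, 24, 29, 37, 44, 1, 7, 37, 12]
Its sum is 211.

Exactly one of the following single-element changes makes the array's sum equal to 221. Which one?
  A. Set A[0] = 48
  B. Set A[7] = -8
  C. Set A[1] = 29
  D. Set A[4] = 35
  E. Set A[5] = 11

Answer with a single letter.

Option A: A[0] 20->48, delta=28, new_sum=211+(28)=239
Option B: A[7] 37->-8, delta=-45, new_sum=211+(-45)=166
Option C: A[1] 24->29, delta=5, new_sum=211+(5)=216
Option D: A[4] 44->35, delta=-9, new_sum=211+(-9)=202
Option E: A[5] 1->11, delta=10, new_sum=211+(10)=221 <-- matches target

Answer: E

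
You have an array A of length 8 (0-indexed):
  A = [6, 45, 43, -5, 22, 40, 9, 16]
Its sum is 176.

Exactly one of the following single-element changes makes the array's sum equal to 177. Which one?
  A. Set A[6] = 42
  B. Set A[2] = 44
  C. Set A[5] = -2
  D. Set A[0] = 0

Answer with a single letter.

Option A: A[6] 9->42, delta=33, new_sum=176+(33)=209
Option B: A[2] 43->44, delta=1, new_sum=176+(1)=177 <-- matches target
Option C: A[5] 40->-2, delta=-42, new_sum=176+(-42)=134
Option D: A[0] 6->0, delta=-6, new_sum=176+(-6)=170

Answer: B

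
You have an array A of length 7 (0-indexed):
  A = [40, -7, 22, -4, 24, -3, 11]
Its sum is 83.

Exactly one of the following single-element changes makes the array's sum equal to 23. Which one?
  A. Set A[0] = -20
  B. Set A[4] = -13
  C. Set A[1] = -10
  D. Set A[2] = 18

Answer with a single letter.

Answer: A

Derivation:
Option A: A[0] 40->-20, delta=-60, new_sum=83+(-60)=23 <-- matches target
Option B: A[4] 24->-13, delta=-37, new_sum=83+(-37)=46
Option C: A[1] -7->-10, delta=-3, new_sum=83+(-3)=80
Option D: A[2] 22->18, delta=-4, new_sum=83+(-4)=79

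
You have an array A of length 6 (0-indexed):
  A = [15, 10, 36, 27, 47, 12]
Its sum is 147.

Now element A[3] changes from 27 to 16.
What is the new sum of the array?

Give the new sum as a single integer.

Old value at index 3: 27
New value at index 3: 16
Delta = 16 - 27 = -11
New sum = old_sum + delta = 147 + (-11) = 136

Answer: 136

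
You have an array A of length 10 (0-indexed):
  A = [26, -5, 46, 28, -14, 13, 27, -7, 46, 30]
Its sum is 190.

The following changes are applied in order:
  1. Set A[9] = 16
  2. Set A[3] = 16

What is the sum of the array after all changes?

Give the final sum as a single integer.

Initial sum: 190
Change 1: A[9] 30 -> 16, delta = -14, sum = 176
Change 2: A[3] 28 -> 16, delta = -12, sum = 164

Answer: 164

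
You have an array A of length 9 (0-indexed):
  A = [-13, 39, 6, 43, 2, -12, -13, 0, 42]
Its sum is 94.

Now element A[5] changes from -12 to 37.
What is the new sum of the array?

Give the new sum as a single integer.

Answer: 143

Derivation:
Old value at index 5: -12
New value at index 5: 37
Delta = 37 - -12 = 49
New sum = old_sum + delta = 94 + (49) = 143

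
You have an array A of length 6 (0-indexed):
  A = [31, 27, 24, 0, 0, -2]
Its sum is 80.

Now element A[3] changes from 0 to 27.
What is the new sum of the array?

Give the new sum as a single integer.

Old value at index 3: 0
New value at index 3: 27
Delta = 27 - 0 = 27
New sum = old_sum + delta = 80 + (27) = 107

Answer: 107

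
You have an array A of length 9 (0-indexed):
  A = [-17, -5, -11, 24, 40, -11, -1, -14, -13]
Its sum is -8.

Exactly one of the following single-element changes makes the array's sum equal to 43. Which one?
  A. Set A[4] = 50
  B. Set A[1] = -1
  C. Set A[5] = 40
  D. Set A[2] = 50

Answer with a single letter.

Answer: C

Derivation:
Option A: A[4] 40->50, delta=10, new_sum=-8+(10)=2
Option B: A[1] -5->-1, delta=4, new_sum=-8+(4)=-4
Option C: A[5] -11->40, delta=51, new_sum=-8+(51)=43 <-- matches target
Option D: A[2] -11->50, delta=61, new_sum=-8+(61)=53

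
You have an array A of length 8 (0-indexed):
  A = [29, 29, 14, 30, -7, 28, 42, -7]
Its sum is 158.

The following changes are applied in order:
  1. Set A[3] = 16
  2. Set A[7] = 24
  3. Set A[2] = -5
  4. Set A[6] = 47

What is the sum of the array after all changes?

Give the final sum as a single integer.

Initial sum: 158
Change 1: A[3] 30 -> 16, delta = -14, sum = 144
Change 2: A[7] -7 -> 24, delta = 31, sum = 175
Change 3: A[2] 14 -> -5, delta = -19, sum = 156
Change 4: A[6] 42 -> 47, delta = 5, sum = 161

Answer: 161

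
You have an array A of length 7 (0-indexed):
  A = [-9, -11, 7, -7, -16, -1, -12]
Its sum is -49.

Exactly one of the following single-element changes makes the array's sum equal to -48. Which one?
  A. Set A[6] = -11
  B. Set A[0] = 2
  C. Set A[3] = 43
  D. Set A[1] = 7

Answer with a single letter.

Answer: A

Derivation:
Option A: A[6] -12->-11, delta=1, new_sum=-49+(1)=-48 <-- matches target
Option B: A[0] -9->2, delta=11, new_sum=-49+(11)=-38
Option C: A[3] -7->43, delta=50, new_sum=-49+(50)=1
Option D: A[1] -11->7, delta=18, new_sum=-49+(18)=-31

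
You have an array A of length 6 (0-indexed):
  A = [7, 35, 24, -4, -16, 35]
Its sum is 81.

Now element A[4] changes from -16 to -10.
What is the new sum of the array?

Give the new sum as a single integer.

Answer: 87

Derivation:
Old value at index 4: -16
New value at index 4: -10
Delta = -10 - -16 = 6
New sum = old_sum + delta = 81 + (6) = 87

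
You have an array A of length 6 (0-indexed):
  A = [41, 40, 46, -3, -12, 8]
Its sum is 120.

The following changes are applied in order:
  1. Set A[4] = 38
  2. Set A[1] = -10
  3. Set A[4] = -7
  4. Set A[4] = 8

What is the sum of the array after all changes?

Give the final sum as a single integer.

Initial sum: 120
Change 1: A[4] -12 -> 38, delta = 50, sum = 170
Change 2: A[1] 40 -> -10, delta = -50, sum = 120
Change 3: A[4] 38 -> -7, delta = -45, sum = 75
Change 4: A[4] -7 -> 8, delta = 15, sum = 90

Answer: 90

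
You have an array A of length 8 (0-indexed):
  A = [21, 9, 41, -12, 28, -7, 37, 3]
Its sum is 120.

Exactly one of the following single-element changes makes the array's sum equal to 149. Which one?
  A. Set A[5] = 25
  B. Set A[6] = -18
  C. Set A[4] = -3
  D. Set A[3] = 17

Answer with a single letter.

Answer: D

Derivation:
Option A: A[5] -7->25, delta=32, new_sum=120+(32)=152
Option B: A[6] 37->-18, delta=-55, new_sum=120+(-55)=65
Option C: A[4] 28->-3, delta=-31, new_sum=120+(-31)=89
Option D: A[3] -12->17, delta=29, new_sum=120+(29)=149 <-- matches target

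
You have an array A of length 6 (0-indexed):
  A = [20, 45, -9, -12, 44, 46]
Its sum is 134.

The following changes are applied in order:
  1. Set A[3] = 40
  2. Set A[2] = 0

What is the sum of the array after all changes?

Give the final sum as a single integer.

Initial sum: 134
Change 1: A[3] -12 -> 40, delta = 52, sum = 186
Change 2: A[2] -9 -> 0, delta = 9, sum = 195

Answer: 195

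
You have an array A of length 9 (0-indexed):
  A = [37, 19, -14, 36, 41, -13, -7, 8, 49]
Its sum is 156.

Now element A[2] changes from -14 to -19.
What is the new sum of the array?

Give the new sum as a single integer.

Old value at index 2: -14
New value at index 2: -19
Delta = -19 - -14 = -5
New sum = old_sum + delta = 156 + (-5) = 151

Answer: 151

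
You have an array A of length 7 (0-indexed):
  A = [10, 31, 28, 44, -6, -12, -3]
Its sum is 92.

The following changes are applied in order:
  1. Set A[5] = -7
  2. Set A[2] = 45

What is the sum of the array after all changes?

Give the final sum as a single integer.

Answer: 114

Derivation:
Initial sum: 92
Change 1: A[5] -12 -> -7, delta = 5, sum = 97
Change 2: A[2] 28 -> 45, delta = 17, sum = 114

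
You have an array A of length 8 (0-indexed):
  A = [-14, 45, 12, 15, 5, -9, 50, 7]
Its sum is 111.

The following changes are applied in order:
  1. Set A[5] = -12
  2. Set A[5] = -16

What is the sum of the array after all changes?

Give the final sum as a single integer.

Initial sum: 111
Change 1: A[5] -9 -> -12, delta = -3, sum = 108
Change 2: A[5] -12 -> -16, delta = -4, sum = 104

Answer: 104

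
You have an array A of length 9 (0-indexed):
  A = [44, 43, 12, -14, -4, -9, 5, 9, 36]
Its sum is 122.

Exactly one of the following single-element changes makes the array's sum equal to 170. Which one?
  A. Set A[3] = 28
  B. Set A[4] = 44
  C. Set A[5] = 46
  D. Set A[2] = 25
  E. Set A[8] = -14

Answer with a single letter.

Answer: B

Derivation:
Option A: A[3] -14->28, delta=42, new_sum=122+(42)=164
Option B: A[4] -4->44, delta=48, new_sum=122+(48)=170 <-- matches target
Option C: A[5] -9->46, delta=55, new_sum=122+(55)=177
Option D: A[2] 12->25, delta=13, new_sum=122+(13)=135
Option E: A[8] 36->-14, delta=-50, new_sum=122+(-50)=72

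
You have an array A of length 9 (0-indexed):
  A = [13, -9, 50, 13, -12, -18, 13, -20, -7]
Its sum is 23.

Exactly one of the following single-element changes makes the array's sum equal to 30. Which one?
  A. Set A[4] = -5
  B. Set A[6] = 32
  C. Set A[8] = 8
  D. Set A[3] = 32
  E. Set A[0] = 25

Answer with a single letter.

Option A: A[4] -12->-5, delta=7, new_sum=23+(7)=30 <-- matches target
Option B: A[6] 13->32, delta=19, new_sum=23+(19)=42
Option C: A[8] -7->8, delta=15, new_sum=23+(15)=38
Option D: A[3] 13->32, delta=19, new_sum=23+(19)=42
Option E: A[0] 13->25, delta=12, new_sum=23+(12)=35

Answer: A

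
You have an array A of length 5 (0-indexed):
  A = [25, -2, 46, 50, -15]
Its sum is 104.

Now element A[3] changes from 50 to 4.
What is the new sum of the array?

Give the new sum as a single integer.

Old value at index 3: 50
New value at index 3: 4
Delta = 4 - 50 = -46
New sum = old_sum + delta = 104 + (-46) = 58

Answer: 58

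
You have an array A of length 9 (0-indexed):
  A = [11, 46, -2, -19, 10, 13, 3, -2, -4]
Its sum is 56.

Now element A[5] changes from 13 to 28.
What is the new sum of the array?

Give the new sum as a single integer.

Answer: 71

Derivation:
Old value at index 5: 13
New value at index 5: 28
Delta = 28 - 13 = 15
New sum = old_sum + delta = 56 + (15) = 71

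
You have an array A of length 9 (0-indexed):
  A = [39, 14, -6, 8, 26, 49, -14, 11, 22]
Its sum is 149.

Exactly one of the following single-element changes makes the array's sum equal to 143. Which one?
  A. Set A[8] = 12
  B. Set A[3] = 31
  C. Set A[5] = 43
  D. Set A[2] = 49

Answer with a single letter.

Option A: A[8] 22->12, delta=-10, new_sum=149+(-10)=139
Option B: A[3] 8->31, delta=23, new_sum=149+(23)=172
Option C: A[5] 49->43, delta=-6, new_sum=149+(-6)=143 <-- matches target
Option D: A[2] -6->49, delta=55, new_sum=149+(55)=204

Answer: C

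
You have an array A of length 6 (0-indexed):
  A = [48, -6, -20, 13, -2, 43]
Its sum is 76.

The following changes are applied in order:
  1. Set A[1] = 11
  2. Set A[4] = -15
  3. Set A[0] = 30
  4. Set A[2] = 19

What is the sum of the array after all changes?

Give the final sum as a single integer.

Answer: 101

Derivation:
Initial sum: 76
Change 1: A[1] -6 -> 11, delta = 17, sum = 93
Change 2: A[4] -2 -> -15, delta = -13, sum = 80
Change 3: A[0] 48 -> 30, delta = -18, sum = 62
Change 4: A[2] -20 -> 19, delta = 39, sum = 101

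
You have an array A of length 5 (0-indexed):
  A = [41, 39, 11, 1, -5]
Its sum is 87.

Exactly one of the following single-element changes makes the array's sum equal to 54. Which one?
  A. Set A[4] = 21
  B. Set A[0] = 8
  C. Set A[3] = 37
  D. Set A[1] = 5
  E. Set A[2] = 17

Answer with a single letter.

Answer: B

Derivation:
Option A: A[4] -5->21, delta=26, new_sum=87+(26)=113
Option B: A[0] 41->8, delta=-33, new_sum=87+(-33)=54 <-- matches target
Option C: A[3] 1->37, delta=36, new_sum=87+(36)=123
Option D: A[1] 39->5, delta=-34, new_sum=87+(-34)=53
Option E: A[2] 11->17, delta=6, new_sum=87+(6)=93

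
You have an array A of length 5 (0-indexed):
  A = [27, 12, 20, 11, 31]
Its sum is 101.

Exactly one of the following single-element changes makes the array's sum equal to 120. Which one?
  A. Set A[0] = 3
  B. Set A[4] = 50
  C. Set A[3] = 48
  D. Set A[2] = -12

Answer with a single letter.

Answer: B

Derivation:
Option A: A[0] 27->3, delta=-24, new_sum=101+(-24)=77
Option B: A[4] 31->50, delta=19, new_sum=101+(19)=120 <-- matches target
Option C: A[3] 11->48, delta=37, new_sum=101+(37)=138
Option D: A[2] 20->-12, delta=-32, new_sum=101+(-32)=69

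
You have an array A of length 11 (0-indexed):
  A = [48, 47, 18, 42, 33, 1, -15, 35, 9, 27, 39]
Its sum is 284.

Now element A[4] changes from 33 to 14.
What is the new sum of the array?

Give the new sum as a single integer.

Old value at index 4: 33
New value at index 4: 14
Delta = 14 - 33 = -19
New sum = old_sum + delta = 284 + (-19) = 265

Answer: 265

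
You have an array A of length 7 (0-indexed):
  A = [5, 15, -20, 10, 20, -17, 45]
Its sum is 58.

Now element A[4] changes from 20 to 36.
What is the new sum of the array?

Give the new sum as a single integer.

Old value at index 4: 20
New value at index 4: 36
Delta = 36 - 20 = 16
New sum = old_sum + delta = 58 + (16) = 74

Answer: 74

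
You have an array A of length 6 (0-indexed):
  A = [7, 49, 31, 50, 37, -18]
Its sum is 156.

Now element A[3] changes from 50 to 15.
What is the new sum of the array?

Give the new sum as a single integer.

Answer: 121

Derivation:
Old value at index 3: 50
New value at index 3: 15
Delta = 15 - 50 = -35
New sum = old_sum + delta = 156 + (-35) = 121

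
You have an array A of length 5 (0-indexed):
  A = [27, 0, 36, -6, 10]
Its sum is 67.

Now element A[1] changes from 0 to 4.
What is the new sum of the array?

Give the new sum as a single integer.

Old value at index 1: 0
New value at index 1: 4
Delta = 4 - 0 = 4
New sum = old_sum + delta = 67 + (4) = 71

Answer: 71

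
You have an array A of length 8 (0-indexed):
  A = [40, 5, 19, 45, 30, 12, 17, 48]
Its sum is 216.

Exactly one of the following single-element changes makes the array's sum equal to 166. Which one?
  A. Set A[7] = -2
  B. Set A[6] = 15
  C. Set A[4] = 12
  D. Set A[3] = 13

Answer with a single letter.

Option A: A[7] 48->-2, delta=-50, new_sum=216+(-50)=166 <-- matches target
Option B: A[6] 17->15, delta=-2, new_sum=216+(-2)=214
Option C: A[4] 30->12, delta=-18, new_sum=216+(-18)=198
Option D: A[3] 45->13, delta=-32, new_sum=216+(-32)=184

Answer: A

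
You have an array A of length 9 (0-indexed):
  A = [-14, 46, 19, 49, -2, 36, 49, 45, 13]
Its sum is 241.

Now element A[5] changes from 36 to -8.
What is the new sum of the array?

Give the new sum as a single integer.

Old value at index 5: 36
New value at index 5: -8
Delta = -8 - 36 = -44
New sum = old_sum + delta = 241 + (-44) = 197

Answer: 197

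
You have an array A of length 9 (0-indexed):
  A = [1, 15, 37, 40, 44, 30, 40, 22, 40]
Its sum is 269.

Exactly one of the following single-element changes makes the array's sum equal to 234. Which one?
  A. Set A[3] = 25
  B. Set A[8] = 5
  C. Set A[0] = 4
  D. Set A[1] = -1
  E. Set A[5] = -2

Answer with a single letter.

Option A: A[3] 40->25, delta=-15, new_sum=269+(-15)=254
Option B: A[8] 40->5, delta=-35, new_sum=269+(-35)=234 <-- matches target
Option C: A[0] 1->4, delta=3, new_sum=269+(3)=272
Option D: A[1] 15->-1, delta=-16, new_sum=269+(-16)=253
Option E: A[5] 30->-2, delta=-32, new_sum=269+(-32)=237

Answer: B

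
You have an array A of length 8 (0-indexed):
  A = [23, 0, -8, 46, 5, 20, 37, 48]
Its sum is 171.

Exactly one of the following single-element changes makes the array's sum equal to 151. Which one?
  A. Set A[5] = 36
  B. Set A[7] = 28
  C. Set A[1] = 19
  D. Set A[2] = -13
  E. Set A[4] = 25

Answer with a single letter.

Answer: B

Derivation:
Option A: A[5] 20->36, delta=16, new_sum=171+(16)=187
Option B: A[7] 48->28, delta=-20, new_sum=171+(-20)=151 <-- matches target
Option C: A[1] 0->19, delta=19, new_sum=171+(19)=190
Option D: A[2] -8->-13, delta=-5, new_sum=171+(-5)=166
Option E: A[4] 5->25, delta=20, new_sum=171+(20)=191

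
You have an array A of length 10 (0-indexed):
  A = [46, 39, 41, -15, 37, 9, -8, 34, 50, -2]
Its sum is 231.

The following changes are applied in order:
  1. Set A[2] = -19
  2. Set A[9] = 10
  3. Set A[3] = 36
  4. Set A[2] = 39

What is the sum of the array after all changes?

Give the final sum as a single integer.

Initial sum: 231
Change 1: A[2] 41 -> -19, delta = -60, sum = 171
Change 2: A[9] -2 -> 10, delta = 12, sum = 183
Change 3: A[3] -15 -> 36, delta = 51, sum = 234
Change 4: A[2] -19 -> 39, delta = 58, sum = 292

Answer: 292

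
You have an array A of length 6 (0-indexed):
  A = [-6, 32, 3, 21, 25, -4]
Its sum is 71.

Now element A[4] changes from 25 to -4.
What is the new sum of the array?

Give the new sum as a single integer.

Old value at index 4: 25
New value at index 4: -4
Delta = -4 - 25 = -29
New sum = old_sum + delta = 71 + (-29) = 42

Answer: 42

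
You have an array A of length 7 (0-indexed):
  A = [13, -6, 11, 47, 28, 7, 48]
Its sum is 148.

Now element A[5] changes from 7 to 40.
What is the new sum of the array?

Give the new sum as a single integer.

Old value at index 5: 7
New value at index 5: 40
Delta = 40 - 7 = 33
New sum = old_sum + delta = 148 + (33) = 181

Answer: 181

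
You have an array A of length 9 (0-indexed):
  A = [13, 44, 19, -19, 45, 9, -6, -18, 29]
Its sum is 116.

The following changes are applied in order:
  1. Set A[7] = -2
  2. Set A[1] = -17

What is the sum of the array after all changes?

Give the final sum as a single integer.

Answer: 71

Derivation:
Initial sum: 116
Change 1: A[7] -18 -> -2, delta = 16, sum = 132
Change 2: A[1] 44 -> -17, delta = -61, sum = 71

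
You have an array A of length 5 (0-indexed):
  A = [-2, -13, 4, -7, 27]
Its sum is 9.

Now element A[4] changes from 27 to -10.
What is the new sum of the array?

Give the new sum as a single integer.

Old value at index 4: 27
New value at index 4: -10
Delta = -10 - 27 = -37
New sum = old_sum + delta = 9 + (-37) = -28

Answer: -28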